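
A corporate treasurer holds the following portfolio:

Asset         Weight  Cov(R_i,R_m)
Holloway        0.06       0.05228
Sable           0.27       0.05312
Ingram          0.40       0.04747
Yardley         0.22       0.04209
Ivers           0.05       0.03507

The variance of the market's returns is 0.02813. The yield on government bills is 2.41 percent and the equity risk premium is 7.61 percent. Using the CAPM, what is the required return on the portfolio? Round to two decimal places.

β_Holloway = 0.05228 / 0.02813 = 1.8585
β_Sable = 0.05312 / 0.02813 = 1.8884
β_Ingram = 0.04747 / 0.02813 = 1.6875
β_Yardley = 0.04209 / 0.02813 = 1.4963
β_Ivers = 0.03507 / 0.02813 = 1.2467
β_P = Σ w_i β_i = 0.06×1.8585 + 0.27×1.8884 + 0.40×1.6875 + 0.22×1.4963 + 0.05×1.2467 = 1.6879
E(R_P) = R_f + β_P × MRP = 2.41% + 1.6879 × 7.61% = 15.25%

15.25%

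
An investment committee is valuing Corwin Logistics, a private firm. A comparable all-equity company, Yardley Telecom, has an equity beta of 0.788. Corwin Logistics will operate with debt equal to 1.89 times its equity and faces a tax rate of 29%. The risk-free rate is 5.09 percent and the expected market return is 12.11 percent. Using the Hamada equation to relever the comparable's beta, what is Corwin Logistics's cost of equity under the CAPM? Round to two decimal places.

18.04%

β_L = β_U × [1 + (1 − t)(D/E)] = 0.788 × [1 + (1 − 0.29) × 1.89]
    = 0.788 × [1 + 0.71 × 1.89] = 0.788 × 2.3419 = 1.8454
MRP = 12.11% − 5.09% = 7.02%
E(R) = R_f + β_L × MRP = 5.09% + 1.8454 × 7.02% = 18.04%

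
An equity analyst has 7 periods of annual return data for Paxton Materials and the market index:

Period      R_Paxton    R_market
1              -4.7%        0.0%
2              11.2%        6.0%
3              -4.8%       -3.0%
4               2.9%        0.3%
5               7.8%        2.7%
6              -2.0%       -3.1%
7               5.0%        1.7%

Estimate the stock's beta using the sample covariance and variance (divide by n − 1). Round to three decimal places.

1.748

Mean R_i = (-4.7 + 11.2 − 4.8 + 2.9 + 7.8 − 2.0 + 5.0) / 7 = 2.2000%
Mean R_m = (0.0 + 6.0 − 3.0 + 0.3 + 2.7 − 3.1 + 1.7) / 7 = 0.6571%
Σ(R_i − R̄_i)(R_m − R̄_m) = 108.1100  ⇒  Cov = 108.1100 / 6 = 18.0183
Σ(R_m − R̄_m)² = 61.8571  ⇒  Var(R_m) = 61.8571 / 6 = 10.3095
β = Cov / Var(R_m) = 18.0183 / 10.3095 = 1.7477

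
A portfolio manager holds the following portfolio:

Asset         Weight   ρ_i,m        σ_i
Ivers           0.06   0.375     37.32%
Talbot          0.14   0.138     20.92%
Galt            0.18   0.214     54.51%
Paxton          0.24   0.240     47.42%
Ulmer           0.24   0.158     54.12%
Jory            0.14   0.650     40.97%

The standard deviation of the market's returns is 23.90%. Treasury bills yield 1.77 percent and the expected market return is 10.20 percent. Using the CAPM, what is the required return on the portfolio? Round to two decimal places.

β_Ivers = 0.375 × 37.32% / 23.90% = 0.5856
β_Talbot = 0.138 × 20.92% / 23.90% = 0.1208
β_Galt = 0.214 × 54.51% / 23.90% = 0.4881
β_Paxton = 0.240 × 47.42% / 23.90% = 0.4762
β_Ulmer = 0.158 × 54.12% / 23.90% = 0.3578
β_Jory = 0.650 × 40.97% / 23.90% = 1.1142
β_P = Σ w_i β_i = 0.06×0.5856 + 0.14×0.1208 + 0.18×0.4881 + 0.24×0.4762 + 0.24×0.3578 + 0.14×1.1142 = 0.4961
MRP = 10.20% − 1.77% = 8.43%
E(R_P) = R_f + β_P × MRP = 1.77% + 0.4961 × 8.43% = 5.95%

5.95%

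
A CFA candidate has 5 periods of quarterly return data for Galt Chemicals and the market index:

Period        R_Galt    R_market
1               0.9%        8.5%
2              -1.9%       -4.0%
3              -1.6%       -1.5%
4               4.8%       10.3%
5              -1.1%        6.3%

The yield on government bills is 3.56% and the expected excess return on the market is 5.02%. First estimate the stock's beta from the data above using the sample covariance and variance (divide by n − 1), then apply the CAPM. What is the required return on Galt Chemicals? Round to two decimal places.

5.32%

Mean R_i = (0.9 − 1.9 − 1.6 + 4.8 − 1.1) / 5 = 0.2200%
Mean R_m = (8.5 − 4.0 − 1.5 + 10.3 + 6.3) / 5 = 3.9200%
Σ(R_i − R̄_i)(R_m − R̄_m) = 55.8480  ⇒  Cov = 55.8480 / 4 = 13.9620
Σ(R_m − R̄_m)² = 159.4480  ⇒  Var(R_m) = 159.4480 / 4 = 39.8620
β = Cov / Var(R_m) = 13.9620 / 39.8620 = 0.3503
E(R) = R_f + β × MRP = 3.56% + 0.3503 × 5.02% = 5.32%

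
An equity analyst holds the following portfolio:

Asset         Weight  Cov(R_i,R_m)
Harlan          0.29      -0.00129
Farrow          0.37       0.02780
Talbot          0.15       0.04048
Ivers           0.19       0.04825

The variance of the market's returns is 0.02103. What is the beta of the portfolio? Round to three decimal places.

β_Harlan = -0.00129 / 0.02103 = -0.0613
β_Farrow = 0.02780 / 0.02103 = 1.3219
β_Talbot = 0.04048 / 0.02103 = 1.9249
β_Ivers = 0.04825 / 0.02103 = 2.2943
β_P = Σ w_i β_i = 0.29×-0.0613 + 0.37×1.3219 + 0.15×1.9249 + 0.19×2.2943 = 1.1960

1.196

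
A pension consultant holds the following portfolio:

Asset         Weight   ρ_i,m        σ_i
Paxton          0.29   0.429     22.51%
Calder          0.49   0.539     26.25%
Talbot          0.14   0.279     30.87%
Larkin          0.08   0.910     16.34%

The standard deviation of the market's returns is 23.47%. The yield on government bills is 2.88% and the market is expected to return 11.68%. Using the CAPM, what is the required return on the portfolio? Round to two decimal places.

7.43%

β_Paxton = 0.429 × 22.51% / 23.47% = 0.4115
β_Calder = 0.539 × 26.25% / 23.47% = 0.6028
β_Talbot = 0.279 × 30.87% / 23.47% = 0.3670
β_Larkin = 0.910 × 16.34% / 23.47% = 0.6335
β_P = Σ w_i β_i = 0.29×0.4115 + 0.49×0.6028 + 0.14×0.3670 + 0.08×0.6335 = 0.5168
MRP = 11.68% − 2.88% = 8.80%
E(R_P) = R_f + β_P × MRP = 2.88% + 0.5168 × 8.80% = 7.43%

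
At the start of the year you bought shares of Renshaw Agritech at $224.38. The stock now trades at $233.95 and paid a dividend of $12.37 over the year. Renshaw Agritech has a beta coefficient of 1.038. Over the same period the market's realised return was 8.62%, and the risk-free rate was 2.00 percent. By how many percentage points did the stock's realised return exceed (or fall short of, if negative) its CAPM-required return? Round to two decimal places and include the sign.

Realised HPR = (P1 + D1 − P0) / P0 = (233.95 + 12.37 − 224.38) / 224.38 = 21.94 / 224.38 = 9.7781%
MRP = 8.62% − 2.00% = 6.62%
CAPM required = R_f + β·MRP = 2.00% + 1.038 × 6.62% = 8.87156%
α = realised − required = 9.7781% − 8.87156% = +0.91%

+0.91%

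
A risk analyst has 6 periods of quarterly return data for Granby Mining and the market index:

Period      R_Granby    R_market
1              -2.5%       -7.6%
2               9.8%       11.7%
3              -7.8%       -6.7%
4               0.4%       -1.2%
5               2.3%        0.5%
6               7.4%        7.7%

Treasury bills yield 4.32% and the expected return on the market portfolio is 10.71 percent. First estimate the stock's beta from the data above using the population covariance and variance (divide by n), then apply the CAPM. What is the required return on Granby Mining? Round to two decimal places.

Mean R_i = (-2.5 + 9.8 − 7.8 + 0.4 + 2.3 + 7.4) / 6 = 1.6000%
Mean R_m = (-7.6 + 11.7 − 6.7 − 1.2 + 0.5 + 7.7) / 6 = 0.7333%
Σ(R_i − R̄_i)(R_m − R̄_m) = 236.5300  ⇒  Cov = 236.5300 / 6 = 39.4217
Σ(R_m − R̄_m)² = 297.2933  ⇒  Var(R_m) = 297.2933 / 6 = 49.5489
β = Cov / Var(R_m) = 39.4217 / 49.5489 = 0.7956
MRP = 10.71% − 4.32% = 6.39%
E(R) = R_f + β × MRP = 4.32% + 0.7956 × 6.39% = 9.40%

9.40%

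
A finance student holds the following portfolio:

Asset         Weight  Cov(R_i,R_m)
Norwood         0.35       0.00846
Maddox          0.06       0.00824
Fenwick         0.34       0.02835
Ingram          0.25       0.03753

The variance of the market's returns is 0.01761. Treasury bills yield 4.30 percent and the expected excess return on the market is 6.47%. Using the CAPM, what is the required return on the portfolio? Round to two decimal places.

12.56%

β_Norwood = 0.00846 / 0.01761 = 0.4804
β_Maddox = 0.00824 / 0.01761 = 0.4679
β_Fenwick = 0.02835 / 0.01761 = 1.6099
β_Ingram = 0.03753 / 0.01761 = 2.1312
β_P = Σ w_i β_i = 0.35×0.4804 + 0.06×0.4679 + 0.34×1.6099 + 0.25×2.1312 = 1.2764
E(R_P) = R_f + β_P × MRP = 4.30% + 1.2764 × 6.47% = 12.56%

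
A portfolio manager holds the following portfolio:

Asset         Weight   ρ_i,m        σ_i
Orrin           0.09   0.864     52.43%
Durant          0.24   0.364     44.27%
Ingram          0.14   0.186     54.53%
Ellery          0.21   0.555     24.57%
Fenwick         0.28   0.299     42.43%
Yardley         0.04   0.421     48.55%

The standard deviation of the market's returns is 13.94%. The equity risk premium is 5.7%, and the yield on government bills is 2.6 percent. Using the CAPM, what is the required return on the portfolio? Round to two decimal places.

β_Orrin = 0.864 × 52.43% / 13.94% = 3.2496
β_Durant = 0.364 × 44.27% / 13.94% = 1.1560
β_Ingram = 0.186 × 54.53% / 13.94% = 0.7276
β_Ellery = 0.555 × 24.57% / 13.94% = 0.9782
β_Fenwick = 0.299 × 42.43% / 13.94% = 0.9101
β_Yardley = 0.421 × 48.55% / 13.94% = 1.4663
β_P = Σ w_i β_i = 0.09×3.2496 + 0.24×1.1560 + 0.14×0.7276 + 0.21×0.9782 + 0.28×0.9101 + 0.04×1.4663 = 1.1907
E(R_P) = R_f + β_P × MRP = 2.6% + 1.1907 × 5.7% = 9.39%

9.39%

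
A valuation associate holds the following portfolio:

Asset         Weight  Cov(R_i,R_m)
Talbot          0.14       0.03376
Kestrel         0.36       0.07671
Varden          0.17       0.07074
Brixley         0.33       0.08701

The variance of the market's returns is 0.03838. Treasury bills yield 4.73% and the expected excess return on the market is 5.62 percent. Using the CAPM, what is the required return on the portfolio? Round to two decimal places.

β_Talbot = 0.03376 / 0.03838 = 0.8796
β_Kestrel = 0.07671 / 0.03838 = 1.9987
β_Varden = 0.07074 / 0.03838 = 1.8431
β_Brixley = 0.08701 / 0.03838 = 2.2671
β_P = Σ w_i β_i = 0.14×0.8796 + 0.36×1.9987 + 0.17×1.8431 + 0.33×2.2671 = 1.9041
E(R_P) = R_f + β_P × MRP = 4.73% + 1.9041 × 5.62% = 15.43%

15.43%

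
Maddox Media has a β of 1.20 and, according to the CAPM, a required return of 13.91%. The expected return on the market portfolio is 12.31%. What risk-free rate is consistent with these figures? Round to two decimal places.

4.31%

E(R) = R_f + β(E(R_m) − R_f) = R_f(1 − β) + β·E(R_m)
13.91% = R_f × (1 − 1.20) + 1.20 × 12.31%
13.91% = R_f × -0.20 + 14.7720%
R_f = (13.91% − 14.7720%) / -0.20 = 4.31%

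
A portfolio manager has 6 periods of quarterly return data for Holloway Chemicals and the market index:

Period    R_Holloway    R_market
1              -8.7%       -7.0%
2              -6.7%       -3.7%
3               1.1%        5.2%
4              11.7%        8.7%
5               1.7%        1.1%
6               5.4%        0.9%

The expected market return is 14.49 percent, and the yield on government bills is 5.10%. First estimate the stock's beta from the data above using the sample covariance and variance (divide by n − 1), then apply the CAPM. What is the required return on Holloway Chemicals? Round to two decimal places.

16.40%

Mean R_i = (-8.7 − 6.7 + 1.1 + 11.7 + 1.7 + 5.4) / 6 = 0.7500%
Mean R_m = (-7.0 − 3.7 + 5.2 + 8.7 + 1.1 + 0.9) / 6 = 0.8667%
Σ(R_i − R̄_i)(R_m − R̄_m) = 196.0300  ⇒  Cov = 196.0300 / 5 = 39.2060
Σ(R_m − R̄_m)² = 162.9333  ⇒  Var(R_m) = 162.9333 / 5 = 32.5867
β = Cov / Var(R_m) = 39.2060 / 32.5867 = 1.2031
MRP = 14.49% − 5.10% = 9.39%
E(R) = R_f + β × MRP = 5.10% + 1.2031 × 9.39% = 16.40%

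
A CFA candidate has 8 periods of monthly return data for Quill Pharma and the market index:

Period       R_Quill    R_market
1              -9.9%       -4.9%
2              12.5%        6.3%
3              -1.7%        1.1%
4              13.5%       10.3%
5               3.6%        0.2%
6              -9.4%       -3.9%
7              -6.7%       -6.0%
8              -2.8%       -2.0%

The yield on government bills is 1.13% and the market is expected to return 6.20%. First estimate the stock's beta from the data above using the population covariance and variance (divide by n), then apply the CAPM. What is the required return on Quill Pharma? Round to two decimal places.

Mean R_i = (-9.9 + 12.5 − 1.7 + 13.5 + 3.6 − 9.4 − 6.7 − 2.8) / 8 = -0.1125%
Mean R_m = (-4.9 + 6.3 + 1.1 + 10.3 + 0.2 − 3.9 − 6.0 − 2.0) / 8 = 0.1375%
Σ(R_i − R̄_i)(R_m − R̄_m) = 347.7438  ⇒  Cov = 347.7438 / 8 = 43.4680
Σ(R_m − R̄_m)² = 226.0988  ⇒  Var(R_m) = 226.0988 / 8 = 28.2624
β = Cov / Var(R_m) = 43.4680 / 28.2624 = 1.5380
MRP = 6.20% − 1.13% = 5.07%
E(R) = R_f + β × MRP = 1.13% + 1.5380 × 5.07% = 8.93%

8.93%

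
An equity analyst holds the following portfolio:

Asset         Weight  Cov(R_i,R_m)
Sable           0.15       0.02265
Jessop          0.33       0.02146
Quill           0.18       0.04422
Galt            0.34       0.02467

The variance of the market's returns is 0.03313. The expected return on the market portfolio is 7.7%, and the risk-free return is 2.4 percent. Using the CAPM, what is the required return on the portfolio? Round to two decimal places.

β_Sable = 0.02265 / 0.03313 = 0.6837
β_Jessop = 0.02146 / 0.03313 = 0.6478
β_Quill = 0.04422 / 0.03313 = 1.3347
β_Galt = 0.02467 / 0.03313 = 0.7446
β_P = Σ w_i β_i = 0.15×0.6837 + 0.33×0.6478 + 0.18×1.3347 + 0.34×0.7446 = 0.8097
MRP = 7.7% − 2.4% = 5.30%
E(R_P) = R_f + β_P × MRP = 2.4% + 0.8097 × 5.3% = 6.69%

6.69%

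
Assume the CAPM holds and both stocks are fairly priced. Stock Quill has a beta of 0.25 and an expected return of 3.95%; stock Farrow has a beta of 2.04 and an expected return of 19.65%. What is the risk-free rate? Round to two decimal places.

1.76%

Both satisfy E(R) = R_f + β·MRP, so the slope of the SML is
MRP = (19.65% − 3.95%) / (2.04 − 0.25) = 15.70% / 1.79 = 8.7709%
R_f = E(R_Quill) − β_Quill·MRP = 3.95% − 0.25 × 8.7709% = 1.7573%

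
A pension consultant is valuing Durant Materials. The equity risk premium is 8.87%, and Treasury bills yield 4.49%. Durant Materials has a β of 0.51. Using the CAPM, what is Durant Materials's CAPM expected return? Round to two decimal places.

E(R) = R_f + β × MRP = 4.49% + 0.51 × 8.87% = 9.01%

9.01%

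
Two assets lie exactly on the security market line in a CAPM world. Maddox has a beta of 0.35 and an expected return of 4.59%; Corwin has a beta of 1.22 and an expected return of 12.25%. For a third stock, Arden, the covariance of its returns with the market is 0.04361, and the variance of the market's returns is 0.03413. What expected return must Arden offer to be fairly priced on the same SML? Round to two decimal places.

12.76%

MRP = (12.25% − 4.59%) / (1.22 − 0.35) = 8.8046%
R_f = 4.59% − 0.35 × 8.8046% = 1.5084%
β_Arden = Cov / Var(R_m) = 0.04361 / 0.03413 = 1.2778
E(R_Arden) = R_f + β × MRP = 1.5084% + 1.2778 × 8.8046% = 12.76%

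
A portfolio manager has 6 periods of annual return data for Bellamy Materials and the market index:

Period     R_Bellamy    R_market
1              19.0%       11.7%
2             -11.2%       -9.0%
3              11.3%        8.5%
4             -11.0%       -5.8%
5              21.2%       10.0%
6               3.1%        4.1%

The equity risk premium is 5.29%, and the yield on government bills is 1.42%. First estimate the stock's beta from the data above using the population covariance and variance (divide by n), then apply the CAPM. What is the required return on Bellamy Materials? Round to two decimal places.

Mean R_i = (19.0 − 11.2 + 11.3 − 11.0 + 21.2 + 3.1) / 6 = 5.4000%
Mean R_m = (11.7 − 9.0 + 8.5 − 5.8 + 10.0 + 4.1) / 6 = 3.2500%
Σ(R_i − R̄_i)(R_m − R̄_m) = 602.3600  ⇒  Cov = 602.3600 / 6 = 100.3933
Σ(R_m − R̄_m)² = 377.2150  ⇒  Var(R_m) = 377.2150 / 6 = 62.8692
β = Cov / Var(R_m) = 100.3933 / 62.8692 = 1.5969
E(R) = R_f + β × MRP = 1.42% + 1.5969 × 5.29% = 9.87%

9.87%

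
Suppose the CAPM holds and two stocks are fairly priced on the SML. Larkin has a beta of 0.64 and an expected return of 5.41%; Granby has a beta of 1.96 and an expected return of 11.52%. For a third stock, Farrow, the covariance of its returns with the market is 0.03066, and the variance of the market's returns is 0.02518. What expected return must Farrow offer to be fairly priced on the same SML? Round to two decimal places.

MRP = (11.52% − 5.41%) / (1.96 − 0.64) = 4.6288%
R_f = 5.41% − 0.64 × 4.6288% = 2.4476%
β_Farrow = Cov / Var(R_m) = 0.03066 / 0.02518 = 1.2176
E(R_Farrow) = R_f + β × MRP = 2.4476% + 1.2176 × 4.6288% = 8.08%

8.08%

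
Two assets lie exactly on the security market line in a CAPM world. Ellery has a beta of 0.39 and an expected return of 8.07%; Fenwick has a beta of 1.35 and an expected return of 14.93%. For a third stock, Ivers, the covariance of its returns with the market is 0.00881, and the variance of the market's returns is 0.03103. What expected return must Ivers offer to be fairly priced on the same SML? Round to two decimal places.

MRP = (14.93% − 8.07%) / (1.35 − 0.39) = 7.1458%
R_f = 8.07% − 0.39 × 7.1458% = 5.2831%
β_Ivers = Cov / Var(R_m) = 0.00881 / 0.03103 = 0.2839
E(R_Ivers) = R_f + β × MRP = 5.2831% + 0.2839 × 7.1458% = 7.31%

7.31%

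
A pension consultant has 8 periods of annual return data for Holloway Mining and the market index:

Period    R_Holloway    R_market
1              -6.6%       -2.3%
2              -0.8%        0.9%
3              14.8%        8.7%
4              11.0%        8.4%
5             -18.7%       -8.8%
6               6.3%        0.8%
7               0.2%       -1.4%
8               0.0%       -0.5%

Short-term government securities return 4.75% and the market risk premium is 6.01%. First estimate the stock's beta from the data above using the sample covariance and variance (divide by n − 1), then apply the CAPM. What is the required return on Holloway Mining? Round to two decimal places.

Mean R_i = (-6.6 − 0.8 + 14.8 + 11.0 − 18.7 + 6.3 + 0.2 + 0.0) / 8 = 0.7750%
Mean R_m = (-2.3 + 0.9 + 8.7 + 8.4 − 8.8 + 0.8 − 1.4 − 0.5) / 8 = 0.7250%
Σ(R_i − R̄_i)(R_m − R̄_m) = 400.4450  ⇒  Cov = 400.4450 / 7 = 57.2064
Σ(R_m − R̄_m)² = 228.4350  ⇒  Var(R_m) = 228.4350 / 7 = 32.6336
β = Cov / Var(R_m) = 57.2064 / 32.6336 = 1.7530
E(R) = R_f + β × MRP = 4.75% + 1.7530 × 6.01% = 15.29%

15.29%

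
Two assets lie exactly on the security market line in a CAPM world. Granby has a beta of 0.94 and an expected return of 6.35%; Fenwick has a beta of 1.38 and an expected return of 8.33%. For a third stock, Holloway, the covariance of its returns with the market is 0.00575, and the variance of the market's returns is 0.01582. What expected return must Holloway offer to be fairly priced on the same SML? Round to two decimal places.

MRP = (8.33% − 6.35%) / (1.38 − 0.94) = 4.5000%
R_f = 6.35% − 0.94 × 4.5000% = 2.1200%
β_Holloway = Cov / Var(R_m) = 0.00575 / 0.01582 = 0.3635
E(R_Holloway) = R_f + β × MRP = 2.1200% + 0.3635 × 4.5000% = 3.76%

3.76%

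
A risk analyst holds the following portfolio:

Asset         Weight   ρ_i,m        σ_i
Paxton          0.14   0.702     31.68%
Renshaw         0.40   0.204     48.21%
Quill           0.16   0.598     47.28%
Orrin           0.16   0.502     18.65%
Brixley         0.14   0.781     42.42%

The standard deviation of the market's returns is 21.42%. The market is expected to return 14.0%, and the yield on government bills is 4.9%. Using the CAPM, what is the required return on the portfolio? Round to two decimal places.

β_Paxton = 0.702 × 31.68% / 21.42% = 1.0383
β_Renshaw = 0.204 × 48.21% / 21.42% = 0.4591
β_Quill = 0.598 × 47.28% / 21.42% = 1.3200
β_Orrin = 0.502 × 18.65% / 21.42% = 0.4371
β_Brixley = 0.781 × 42.42% / 21.42% = 1.5467
β_P = Σ w_i β_i = 0.14×1.0383 + 0.40×0.4591 + 0.16×1.3200 + 0.16×0.4371 + 0.14×1.5467 = 0.8267
MRP = 14.0% − 4.9% = 9.10%
E(R_P) = R_f + β_P × MRP = 4.9% + 0.8267 × 9.1% = 12.42%

12.42%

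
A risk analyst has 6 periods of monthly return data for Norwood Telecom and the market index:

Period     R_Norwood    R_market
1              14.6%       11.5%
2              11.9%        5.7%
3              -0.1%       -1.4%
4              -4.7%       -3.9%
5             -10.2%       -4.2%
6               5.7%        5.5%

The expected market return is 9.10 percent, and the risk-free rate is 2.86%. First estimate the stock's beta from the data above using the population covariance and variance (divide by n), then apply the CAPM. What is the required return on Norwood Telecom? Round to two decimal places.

11.89%

Mean R_i = (14.6 + 11.9 − 0.1 − 4.7 − 10.2 + 5.7) / 6 = 2.8667%
Mean R_m = (11.5 + 5.7 − 1.4 − 3.9 − 4.2 + 5.5) / 6 = 2.2000%
Σ(R_i − R̄_i)(R_m − R̄_m) = 290.5500  ⇒  Cov = 290.5500 / 6 = 48.4250
Σ(R_m − R̄_m)² = 200.7600  ⇒  Var(R_m) = 200.7600 / 6 = 33.4600
β = Cov / Var(R_m) = 48.4250 / 33.4600 = 1.4473
MRP = 9.10% − 2.86% = 6.24%
E(R) = R_f + β × MRP = 2.86% + 1.4473 × 6.24% = 11.89%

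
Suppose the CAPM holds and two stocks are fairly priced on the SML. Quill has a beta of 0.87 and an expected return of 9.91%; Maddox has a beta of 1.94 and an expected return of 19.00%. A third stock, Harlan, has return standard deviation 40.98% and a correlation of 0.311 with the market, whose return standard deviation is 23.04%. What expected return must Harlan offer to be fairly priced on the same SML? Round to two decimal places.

MRP = (19.00% − 9.91%) / (1.94 − 0.87) = 8.4953%
R_f = 9.91% − 0.87 × 8.4953% = 2.5191%
β_Harlan = ρ·σ_i/σ_m = 0.311 × 40.98 / 23.04 = 0.5532
E(R_Harlan) = R_f + β × MRP = 2.5191% + 0.5532 × 8.4953% = 7.22%

7.22%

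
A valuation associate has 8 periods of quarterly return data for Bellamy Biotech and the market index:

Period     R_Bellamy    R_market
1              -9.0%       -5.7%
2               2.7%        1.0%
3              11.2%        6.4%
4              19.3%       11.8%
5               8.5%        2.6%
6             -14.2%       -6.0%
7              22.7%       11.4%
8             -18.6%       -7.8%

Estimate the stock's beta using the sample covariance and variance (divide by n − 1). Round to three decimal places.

1.949

Mean R_i = (-9.0 + 2.7 + 11.2 + 19.3 + 8.5 − 14.2 + 22.7 − 18.6) / 8 = 2.8250%
Mean R_m = (-5.7 + 1.0 + 6.4 + 11.8 + 2.6 − 6.0 + 11.4 − 7.8) / 8 = 1.7125%
Σ(R_i − R̄_i)(R_m − R̄_m) = 825.8775  ⇒  Cov = 825.8775 / 7 = 117.9825
Σ(R_m − R̄_m)² = 423.7888  ⇒  Var(R_m) = 423.7888 / 7 = 60.5413
β = Cov / Var(R_m) = 117.9825 / 60.5413 = 1.9488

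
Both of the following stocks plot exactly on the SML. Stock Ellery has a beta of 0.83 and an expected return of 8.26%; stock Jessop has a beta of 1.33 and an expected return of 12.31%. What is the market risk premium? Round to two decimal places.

8.10%

Both satisfy E(R) = R_f + β·MRP, so the slope of the SML is
MRP = (12.31% − 8.26%) / (1.33 − 0.83) = 4.05% / 0.50 = 8.1000%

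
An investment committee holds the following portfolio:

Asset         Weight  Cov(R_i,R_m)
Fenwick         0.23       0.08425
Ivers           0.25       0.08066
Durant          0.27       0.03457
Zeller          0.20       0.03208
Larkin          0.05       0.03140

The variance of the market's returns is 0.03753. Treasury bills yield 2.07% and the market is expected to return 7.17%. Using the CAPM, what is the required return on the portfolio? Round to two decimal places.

β_Fenwick = 0.08425 / 0.03753 = 2.2449
β_Ivers = 0.08066 / 0.03753 = 2.1492
β_Durant = 0.03457 / 0.03753 = 0.9211
β_Zeller = 0.03208 / 0.03753 = 0.8548
β_Larkin = 0.03140 / 0.03753 = 0.8367
β_P = Σ w_i β_i = 0.23×2.2449 + 0.25×2.1492 + 0.27×0.9211 + 0.20×0.8548 + 0.05×0.8367 = 1.5151
MRP = 7.17% − 2.07% = 5.10%
E(R_P) = R_f + β_P × MRP = 2.07% + 1.5151 × 5.10% = 9.80%

9.80%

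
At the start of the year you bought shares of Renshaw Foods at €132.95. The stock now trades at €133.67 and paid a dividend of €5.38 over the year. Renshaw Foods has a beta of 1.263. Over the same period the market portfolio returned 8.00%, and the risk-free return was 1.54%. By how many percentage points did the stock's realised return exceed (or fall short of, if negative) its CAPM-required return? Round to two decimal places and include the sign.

Realised HPR = (P1 + D1 − P0) / P0 = (133.67 + 5.38 − 132.95) / 132.95 = 6.10 / 132.95 = 4.5882%
MRP = 8.00% − 1.54% = 6.46%
CAPM required = R_f + β·MRP = 1.54% + 1.263 × 6.46% = 9.69898%
α = realised − required = 4.5882% − 9.69898% = -5.11%

-5.11%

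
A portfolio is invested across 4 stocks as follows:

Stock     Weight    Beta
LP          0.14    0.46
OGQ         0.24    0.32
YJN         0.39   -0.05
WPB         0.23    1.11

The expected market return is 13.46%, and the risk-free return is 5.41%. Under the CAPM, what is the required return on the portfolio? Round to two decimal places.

β_P = Σ w_i β_i = 0.14×0.46 + 0.24×0.32 + 0.39×-0.05 + 0.23×1.11 = 0.3770
MRP = 13.46% − 5.41% = 8.05%
E(R_P) = R_f + β_P × MRP = 5.41% + 0.3770 × 8.05% = 8.44%

8.44%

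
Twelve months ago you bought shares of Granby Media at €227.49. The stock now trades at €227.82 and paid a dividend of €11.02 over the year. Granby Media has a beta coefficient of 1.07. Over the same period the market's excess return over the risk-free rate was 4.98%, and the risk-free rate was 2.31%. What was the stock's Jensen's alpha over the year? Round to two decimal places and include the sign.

Realised HPR = (P1 + D1 − P0) / P0 = (227.82 + 11.02 − 227.49) / 227.49 = 11.35 / 227.49 = 4.9892%
CAPM required = R_f + β·MRP = 2.31% + 1.07 × 4.98% = 7.6386%
α = realised − required = 4.9892% − 7.6386% = -2.65%

-2.65%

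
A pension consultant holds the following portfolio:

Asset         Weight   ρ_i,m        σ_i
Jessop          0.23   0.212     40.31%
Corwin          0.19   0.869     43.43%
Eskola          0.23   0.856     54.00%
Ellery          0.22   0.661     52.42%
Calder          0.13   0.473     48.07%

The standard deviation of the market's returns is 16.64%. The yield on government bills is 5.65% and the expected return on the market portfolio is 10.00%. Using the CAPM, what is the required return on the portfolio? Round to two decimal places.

β_Jessop = 0.212 × 40.31% / 16.64% = 0.5136
β_Corwin = 0.869 × 43.43% / 16.64% = 2.2681
β_Eskola = 0.856 × 54.00% / 16.64% = 2.7779
β_Ellery = 0.661 × 52.42% / 16.64% = 2.0823
β_Calder = 0.473 × 48.07% / 16.64% = 1.3664
β_P = Σ w_i β_i = 0.23×0.5136 + 0.19×2.2681 + 0.23×2.7779 + 0.22×2.0823 + 0.13×1.3664 = 1.8237
MRP = 10.00% − 5.65% = 4.35%
E(R_P) = R_f + β_P × MRP = 5.65% + 1.8237 × 4.35% = 13.58%

13.58%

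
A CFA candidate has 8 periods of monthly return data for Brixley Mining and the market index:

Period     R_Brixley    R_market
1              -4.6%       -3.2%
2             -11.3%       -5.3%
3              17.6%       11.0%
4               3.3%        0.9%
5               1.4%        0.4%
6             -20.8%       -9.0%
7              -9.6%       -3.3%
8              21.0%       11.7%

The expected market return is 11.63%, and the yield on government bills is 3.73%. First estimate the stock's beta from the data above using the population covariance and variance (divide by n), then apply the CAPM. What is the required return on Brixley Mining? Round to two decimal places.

18.75%

Mean R_i = (-4.6 − 11.3 + 17.6 + 3.3 + 1.4 − 20.8 − 9.6 + 21.0) / 8 = -0.3750%
Mean R_m = (-3.2 − 5.3 + 11.0 + 0.9 + 0.4 − 9.0 − 3.3 + 11.7) / 8 = 0.4000%
Σ(R_i − R̄_i)(R_m − R̄_m) = 737.5200  ⇒  Cov = 737.5200 / 8 = 92.1900
Σ(R_m − R̄_m)² = 387.8000  ⇒  Var(R_m) = 387.8000 / 8 = 48.4750
β = Cov / Var(R_m) = 92.1900 / 48.4750 = 1.9018
MRP = 11.63% − 3.73% = 7.90%
E(R) = R_f + β × MRP = 3.73% + 1.9018 × 7.90% = 18.75%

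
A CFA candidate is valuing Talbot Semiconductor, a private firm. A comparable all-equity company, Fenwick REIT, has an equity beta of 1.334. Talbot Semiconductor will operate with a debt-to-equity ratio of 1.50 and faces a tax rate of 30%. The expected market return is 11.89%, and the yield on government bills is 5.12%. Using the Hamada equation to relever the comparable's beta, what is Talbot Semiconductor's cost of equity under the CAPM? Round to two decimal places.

23.63%

β_L = β_U × [1 + (1 − t)(D/E)] = 1.334 × [1 + (1 − 0.30) × 1.50]
    = 1.334 × [1 + 0.70 × 1.50] = 1.334 × 2.0500 = 2.7347
MRP = 11.89% − 5.12% = 6.77%
E(R) = R_f + β_L × MRP = 5.12% + 2.7347 × 6.77% = 23.63%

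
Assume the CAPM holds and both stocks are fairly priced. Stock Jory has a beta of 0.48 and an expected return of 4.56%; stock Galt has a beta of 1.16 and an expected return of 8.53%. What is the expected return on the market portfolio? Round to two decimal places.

7.60%

Both satisfy E(R) = R_f + β·MRP, so the slope of the SML is
MRP = (8.53% − 4.56%) / (1.16 − 0.48) = 3.97% / 0.68 = 5.8382%
R_f = E(R_Jory) − β_Jory·MRP = 4.56% − 0.48 × 5.8382% = 1.7577%
E(R_m) = R_f + MRP = 1.7577% + 5.8382% = 7.60%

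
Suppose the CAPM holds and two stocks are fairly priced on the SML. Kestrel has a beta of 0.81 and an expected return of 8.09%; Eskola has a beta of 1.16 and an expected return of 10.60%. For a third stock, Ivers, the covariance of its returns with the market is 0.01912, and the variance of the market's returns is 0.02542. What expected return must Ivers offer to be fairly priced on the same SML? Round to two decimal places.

7.68%

MRP = (10.60% − 8.09%) / (1.16 − 0.81) = 7.1714%
R_f = 8.09% − 0.81 × 7.1714% = 2.2812%
β_Ivers = Cov / Var(R_m) = 0.01912 / 0.02542 = 0.7522
E(R_Ivers) = R_f + β × MRP = 2.2812% + 0.7522 × 7.1714% = 7.68%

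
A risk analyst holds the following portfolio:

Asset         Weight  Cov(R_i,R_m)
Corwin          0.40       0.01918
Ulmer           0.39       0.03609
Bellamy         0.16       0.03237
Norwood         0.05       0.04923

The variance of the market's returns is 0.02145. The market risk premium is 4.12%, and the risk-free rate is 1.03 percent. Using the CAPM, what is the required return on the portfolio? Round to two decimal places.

β_Corwin = 0.01918 / 0.02145 = 0.8942
β_Ulmer = 0.03609 / 0.02145 = 1.6825
β_Bellamy = 0.03237 / 0.02145 = 1.5091
β_Norwood = 0.04923 / 0.02145 = 2.2951
β_P = Σ w_i β_i = 0.40×0.8942 + 0.39×1.6825 + 0.16×1.5091 + 0.05×2.2951 = 1.3701
E(R_P) = R_f + β_P × MRP = 1.03% + 1.3701 × 4.12% = 6.67%

6.67%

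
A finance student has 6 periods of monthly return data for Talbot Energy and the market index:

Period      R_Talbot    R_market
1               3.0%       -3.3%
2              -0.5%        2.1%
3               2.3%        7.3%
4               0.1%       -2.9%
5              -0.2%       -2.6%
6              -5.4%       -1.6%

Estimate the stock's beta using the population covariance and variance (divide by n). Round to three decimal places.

Mean R_i = (3.0 − 0.5 + 2.3 + 0.1 − 0.2 − 5.4) / 6 = -0.1167%
Mean R_m = (-3.3 + 2.1 + 7.3 − 2.9 − 2.6 − 1.6) / 6 = -0.1667%
Σ(R_i − R̄_i)(R_m − R̄_m) = 14.5933  ⇒  Cov = 14.5933 / 6 = 2.4322
Σ(R_m − R̄_m)² = 86.1533  ⇒  Var(R_m) = 86.1533 / 6 = 14.3589
β = Cov / Var(R_m) = 2.4322 / 14.3589 = 0.1694

0.169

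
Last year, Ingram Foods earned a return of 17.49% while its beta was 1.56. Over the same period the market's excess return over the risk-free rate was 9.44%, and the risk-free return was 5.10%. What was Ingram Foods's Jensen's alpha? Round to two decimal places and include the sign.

CAPM benchmark = R_f + β(R_m − R_f) = 5.10% + 1.56 × 9.44% = 19.8264%
α = actual − benchmark = 17.49% − 19.8264% = -2.34%

-2.34%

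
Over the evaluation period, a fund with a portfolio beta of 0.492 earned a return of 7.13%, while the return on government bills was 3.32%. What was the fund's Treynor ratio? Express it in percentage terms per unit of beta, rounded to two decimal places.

Treynor = (R_P − R_f) / β_P = (7.13% − 3.32%) / 0.4920 = 3.81% / 0.4920 = 7.74%

7.74%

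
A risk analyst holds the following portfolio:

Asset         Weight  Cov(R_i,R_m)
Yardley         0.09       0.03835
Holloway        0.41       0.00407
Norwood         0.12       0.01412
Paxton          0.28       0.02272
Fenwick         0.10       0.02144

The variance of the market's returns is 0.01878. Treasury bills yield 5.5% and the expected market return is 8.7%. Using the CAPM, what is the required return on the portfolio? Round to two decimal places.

β_Yardley = 0.03835 / 0.01878 = 2.0421
β_Holloway = 0.00407 / 0.01878 = 0.2167
β_Norwood = 0.01412 / 0.01878 = 0.7519
β_Paxton = 0.02272 / 0.01878 = 1.2098
β_Fenwick = 0.02144 / 0.01878 = 1.1416
β_P = Σ w_i β_i = 0.09×2.0421 + 0.41×0.2167 + 0.12×0.7519 + 0.28×1.2098 + 0.10×1.1416 = 0.8158
MRP = 8.7% − 5.5% = 3.20%
E(R_P) = R_f + β_P × MRP = 5.5% + 0.8158 × 3.2% = 8.11%

8.11%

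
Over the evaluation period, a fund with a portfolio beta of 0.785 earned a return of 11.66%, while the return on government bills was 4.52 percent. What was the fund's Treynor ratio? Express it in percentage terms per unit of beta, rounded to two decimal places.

9.10%

Treynor = (R_P − R_f) / β_P = (11.66% − 4.52%) / 0.7850 = 7.14% / 0.7850 = 9.10%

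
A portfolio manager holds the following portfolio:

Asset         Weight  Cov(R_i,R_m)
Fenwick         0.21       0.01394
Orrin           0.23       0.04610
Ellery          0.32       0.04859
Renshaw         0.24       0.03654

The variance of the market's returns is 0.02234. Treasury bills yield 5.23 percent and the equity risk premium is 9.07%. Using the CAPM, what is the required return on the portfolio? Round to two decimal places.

20.60%

β_Fenwick = 0.01394 / 0.02234 = 0.6240
β_Orrin = 0.04610 / 0.02234 = 2.0636
β_Ellery = 0.04859 / 0.02234 = 2.1750
β_Renshaw = 0.03654 / 0.02234 = 1.6356
β_P = Σ w_i β_i = 0.21×0.6240 + 0.23×2.0636 + 0.32×2.1750 + 0.24×1.6356 = 1.6942
E(R_P) = R_f + β_P × MRP = 5.23% + 1.6942 × 9.07% = 20.60%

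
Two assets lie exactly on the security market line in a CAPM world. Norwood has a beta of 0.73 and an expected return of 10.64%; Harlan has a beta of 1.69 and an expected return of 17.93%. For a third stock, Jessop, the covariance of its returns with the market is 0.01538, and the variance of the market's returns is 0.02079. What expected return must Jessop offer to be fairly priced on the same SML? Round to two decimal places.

MRP = (17.93% − 10.64%) / (1.69 − 0.73) = 7.5938%
R_f = 10.64% − 0.73 × 7.5938% = 5.0965%
β_Jessop = Cov / Var(R_m) = 0.01538 / 0.02079 = 0.7398
E(R_Jessop) = R_f + β × MRP = 5.0965% + 0.7398 × 7.5938% = 10.71%

10.71%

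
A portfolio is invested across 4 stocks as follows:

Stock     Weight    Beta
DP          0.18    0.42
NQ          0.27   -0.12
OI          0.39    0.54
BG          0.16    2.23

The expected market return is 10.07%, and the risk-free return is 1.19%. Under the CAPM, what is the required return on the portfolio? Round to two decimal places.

β_P = Σ w_i β_i = 0.18×0.42 + 0.27×-0.12 + 0.39×0.54 + 0.16×2.23 = 0.6106
MRP = 10.07% − 1.19% = 8.88%
E(R_P) = R_f + β_P × MRP = 1.19% + 0.6106 × 8.88% = 6.61%

6.61%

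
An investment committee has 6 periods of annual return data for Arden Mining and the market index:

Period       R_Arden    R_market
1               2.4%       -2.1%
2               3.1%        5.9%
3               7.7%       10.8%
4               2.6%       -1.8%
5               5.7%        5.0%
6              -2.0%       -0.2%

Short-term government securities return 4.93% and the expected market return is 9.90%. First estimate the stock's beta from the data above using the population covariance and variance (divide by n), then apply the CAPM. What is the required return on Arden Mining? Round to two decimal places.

7.31%

Mean R_i = (2.4 + 3.1 + 7.7 + 2.6 + 5.7 − 2.0) / 6 = 3.2500%
Mean R_m = (-2.1 + 5.9 + 10.8 − 1.8 + 5.0 − 0.2) / 6 = 2.9333%
Σ(R_i − R̄_i)(R_m − R̄_m) = 63.4300  ⇒  Cov = 63.4300 / 6 = 10.5717
Σ(R_m − R̄_m)² = 132.5133  ⇒  Var(R_m) = 132.5133 / 6 = 22.0856
β = Cov / Var(R_m) = 10.5717 / 22.0856 = 0.4787
MRP = 9.90% − 4.93% = 4.97%
E(R) = R_f + β × MRP = 4.93% + 0.4787 × 4.97% = 7.31%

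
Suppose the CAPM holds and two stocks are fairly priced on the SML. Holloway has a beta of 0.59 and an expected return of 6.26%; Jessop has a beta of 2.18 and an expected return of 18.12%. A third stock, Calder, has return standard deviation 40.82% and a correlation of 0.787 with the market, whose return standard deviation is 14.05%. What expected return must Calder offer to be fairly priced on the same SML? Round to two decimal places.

18.91%

MRP = (18.12% − 6.26%) / (2.18 − 0.59) = 7.4591%
R_f = 6.26% − 0.59 × 7.4591% = 1.8591%
β_Calder = ρ·σ_i/σ_m = 0.787 × 40.82 / 14.05 = 2.2865
E(R_Calder) = R_f + β × MRP = 1.8591% + 2.2865 × 7.4591% = 18.91%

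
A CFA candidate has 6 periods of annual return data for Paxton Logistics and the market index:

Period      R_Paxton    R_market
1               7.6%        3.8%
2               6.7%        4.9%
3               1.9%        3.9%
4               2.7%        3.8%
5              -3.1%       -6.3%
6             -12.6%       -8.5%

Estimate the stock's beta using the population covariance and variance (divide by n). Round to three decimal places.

Mean R_i = (7.6 + 6.7 + 1.9 + 2.7 − 3.1 − 12.6) / 6 = 0.5333%
Mean R_m = (3.8 + 4.9 + 3.9 + 3.8 − 6.3 − 8.5) / 6 = 0.2667%
Σ(R_i − R̄_i)(R_m − R̄_m) = 205.1567  ⇒  Cov = 205.1567 / 6 = 34.1928
Σ(R_m − R̄_m)² = 179.6133  ⇒  Var(R_m) = 179.6133 / 6 = 29.9356
β = Cov / Var(R_m) = 34.1928 / 29.9356 = 1.1422

1.142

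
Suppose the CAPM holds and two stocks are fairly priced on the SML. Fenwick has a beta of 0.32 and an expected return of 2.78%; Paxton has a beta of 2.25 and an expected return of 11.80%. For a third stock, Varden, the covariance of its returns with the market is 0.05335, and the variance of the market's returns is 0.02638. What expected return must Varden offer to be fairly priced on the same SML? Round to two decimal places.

10.74%

MRP = (11.80% − 2.78%) / (2.25 − 0.32) = 4.6736%
R_f = 2.78% − 0.32 × 4.6736% = 1.2844%
β_Varden = Cov / Var(R_m) = 0.05335 / 0.02638 = 2.0224
E(R_Varden) = R_f + β × MRP = 1.2844% + 2.0224 × 4.6736% = 10.74%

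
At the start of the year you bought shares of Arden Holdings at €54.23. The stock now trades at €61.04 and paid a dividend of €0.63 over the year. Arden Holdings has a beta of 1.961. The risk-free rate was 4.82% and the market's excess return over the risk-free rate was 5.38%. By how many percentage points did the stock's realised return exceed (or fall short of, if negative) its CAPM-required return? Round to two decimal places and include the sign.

-1.65%

Realised HPR = (P1 + D1 − P0) / P0 = (61.04 + 0.63 − 54.23) / 54.23 = 7.44 / 54.23 = 13.7193%
CAPM required = R_f + β·MRP = 4.82% + 1.961 × 5.38% = 15.37018%
α = realised − required = 13.7193% − 15.37018% = -1.65%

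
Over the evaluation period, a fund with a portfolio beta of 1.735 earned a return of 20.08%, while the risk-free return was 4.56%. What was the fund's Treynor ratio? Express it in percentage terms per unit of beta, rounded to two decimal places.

8.95%

Treynor = (R_P − R_f) / β_P = (20.08% − 4.56%) / 1.7350 = 15.52% / 1.7350 = 8.95%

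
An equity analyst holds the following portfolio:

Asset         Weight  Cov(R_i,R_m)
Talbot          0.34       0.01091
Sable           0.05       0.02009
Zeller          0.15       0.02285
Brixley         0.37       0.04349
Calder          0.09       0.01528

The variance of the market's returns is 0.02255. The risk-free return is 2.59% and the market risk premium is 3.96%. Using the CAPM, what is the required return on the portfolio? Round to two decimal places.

β_Talbot = 0.01091 / 0.02255 = 0.4838
β_Sable = 0.02009 / 0.02255 = 0.8909
β_Zeller = 0.02285 / 0.02255 = 1.0133
β_Brixley = 0.04349 / 0.02255 = 1.9286
β_Calder = 0.01528 / 0.02255 = 0.6776
β_P = Σ w_i β_i = 0.34×0.4838 + 0.05×0.8909 + 0.15×1.0133 + 0.37×1.9286 + 0.09×0.6776 = 1.1356
E(R_P) = R_f + β_P × MRP = 2.59% + 1.1356 × 3.96% = 7.09%

7.09%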